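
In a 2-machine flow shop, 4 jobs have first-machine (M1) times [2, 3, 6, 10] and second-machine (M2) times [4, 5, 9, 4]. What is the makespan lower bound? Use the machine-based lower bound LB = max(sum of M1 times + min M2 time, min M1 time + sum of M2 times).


LB1 = sum(M1 times) + min(M2 times) = 21 + 4 = 25
LB2 = min(M1 times) + sum(M2 times) = 2 + 22 = 24
Lower bound = max(LB1, LB2) = max(25, 24) = 25

25


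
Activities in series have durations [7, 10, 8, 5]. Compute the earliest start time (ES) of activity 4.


Activity 4 starts after activities 1 through 3 complete.
Predecessor durations: [7, 10, 8]
ES = 7 + 10 + 8 = 25

25


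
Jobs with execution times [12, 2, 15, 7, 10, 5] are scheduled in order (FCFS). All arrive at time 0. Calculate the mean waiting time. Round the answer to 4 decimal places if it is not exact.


FCFS order (as given): [12, 2, 15, 7, 10, 5]
Waiting times:
  Job 1: wait = 0
  Job 2: wait = 12
  Job 3: wait = 14
  Job 4: wait = 29
  Job 5: wait = 36
  Job 6: wait = 46
Sum of waiting times = 137
Average waiting time = 137/6 = 22.8333

22.8333


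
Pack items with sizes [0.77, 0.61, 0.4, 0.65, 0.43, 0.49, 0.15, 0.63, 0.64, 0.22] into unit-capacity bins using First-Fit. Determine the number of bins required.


Place items sequentially using First-Fit:
  Item 0.77 -> new Bin 1
  Item 0.61 -> new Bin 2
  Item 0.4 -> new Bin 3
  Item 0.65 -> new Bin 4
  Item 0.43 -> Bin 3 (now 0.83)
  Item 0.49 -> new Bin 5
  Item 0.15 -> Bin 1 (now 0.92)
  Item 0.63 -> new Bin 6
  Item 0.64 -> new Bin 7
  Item 0.22 -> Bin 2 (now 0.83)
Total bins used = 7

7


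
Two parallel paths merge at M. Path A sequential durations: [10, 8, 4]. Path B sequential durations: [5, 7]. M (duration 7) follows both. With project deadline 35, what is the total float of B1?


Forward pass: ES(B1) = sum of predecessors on chain B = 0
EF = ES + duration = 0 + 5 = 5
Backward pass: LF(M) = deadline = 35; LS(M) = 35 - 7 = 28
LF(B1) = LS(M) - sum(successors on chain B) = 28 - 7 = 21
LS = LF - duration = 21 - 5 = 16
Total float = LS - ES = 16 - 0 = 16

16


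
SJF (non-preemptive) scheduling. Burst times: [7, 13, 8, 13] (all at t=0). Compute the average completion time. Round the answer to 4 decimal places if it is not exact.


SJF order (ascending): [7, 8, 13, 13]
Completion times:
  Job 1: burst=7, C=7
  Job 2: burst=8, C=15
  Job 3: burst=13, C=28
  Job 4: burst=13, C=41
Average completion = 91/4 = 22.75

22.75


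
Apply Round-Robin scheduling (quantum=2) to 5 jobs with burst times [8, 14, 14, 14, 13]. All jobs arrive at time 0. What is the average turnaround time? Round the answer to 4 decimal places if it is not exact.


Time quantum = 2
Execution trace:
  J1 runs 2 units, time = 2
  J2 runs 2 units, time = 4
  J3 runs 2 units, time = 6
  J4 runs 2 units, time = 8
  J5 runs 2 units, time = 10
  J1 runs 2 units, time = 12
  J2 runs 2 units, time = 14
  J3 runs 2 units, time = 16
  J4 runs 2 units, time = 18
  J5 runs 2 units, time = 20
  J1 runs 2 units, time = 22
  J2 runs 2 units, time = 24
  J3 runs 2 units, time = 26
  J4 runs 2 units, time = 28
  J5 runs 2 units, time = 30
  J1 runs 2 units, time = 32
  J2 runs 2 units, time = 34
  J3 runs 2 units, time = 36
  J4 runs 2 units, time = 38
  J5 runs 2 units, time = 40
  J2 runs 2 units, time = 42
  J3 runs 2 units, time = 44
  J4 runs 2 units, time = 46
  J5 runs 2 units, time = 48
  J2 runs 2 units, time = 50
  J3 runs 2 units, time = 52
  J4 runs 2 units, time = 54
  J5 runs 2 units, time = 56
  J2 runs 2 units, time = 58
  J3 runs 2 units, time = 60
  J4 runs 2 units, time = 62
  J5 runs 1 units, time = 63
Finish times: [32, 58, 60, 62, 63]
Average turnaround = 275/5 = 55.0

55.0


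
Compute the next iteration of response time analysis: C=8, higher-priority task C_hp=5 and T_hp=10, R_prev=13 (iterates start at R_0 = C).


R_next = C + ceil(R_prev / T_hp) * C_hp
ceil(13 / 10) = ceil(1.3) = 2
Interference = 2 * 5 = 10
R_next = 8 + 10 = 18

18


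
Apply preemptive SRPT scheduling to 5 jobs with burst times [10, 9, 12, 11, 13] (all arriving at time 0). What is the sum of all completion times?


Since all jobs arrive at t=0, SRPT equals SPT ordering.
SPT order: [9, 10, 11, 12, 13]
Completion times:
  Job 1: p=9, C=9
  Job 2: p=10, C=19
  Job 3: p=11, C=30
  Job 4: p=12, C=42
  Job 5: p=13, C=55
Total completion time = 9 + 19 + 30 + 42 + 55 = 155

155


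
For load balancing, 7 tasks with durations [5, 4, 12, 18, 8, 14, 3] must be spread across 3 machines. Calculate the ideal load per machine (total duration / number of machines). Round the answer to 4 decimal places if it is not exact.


Total processing time = 5 + 4 + 12 + 18 + 8 + 14 + 3 = 64
Number of machines = 3
Ideal balanced load = 64 / 3 = 21.3333

21.3333


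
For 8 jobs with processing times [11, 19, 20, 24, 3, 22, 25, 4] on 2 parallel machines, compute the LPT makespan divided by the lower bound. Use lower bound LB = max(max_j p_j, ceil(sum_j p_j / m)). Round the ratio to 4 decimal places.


LPT order: [25, 24, 22, 20, 19, 11, 4, 3]
Machine loads after assignment: [64, 64]
LPT makespan = 64
Lower bound = max(max_job, ceil(total/2)) = max(25, 64) = 64
Ratio = 64 / 64 = 1.0

1.0


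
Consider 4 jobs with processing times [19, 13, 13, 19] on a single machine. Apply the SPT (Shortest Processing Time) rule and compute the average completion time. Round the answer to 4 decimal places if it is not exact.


Sort jobs by processing time (SPT order): [13, 13, 19, 19]
Compute completion times sequentially:
  Job 1: processing = 13, completes at 13
  Job 2: processing = 13, completes at 26
  Job 3: processing = 19, completes at 45
  Job 4: processing = 19, completes at 64
Sum of completion times = 148
Average completion time = 148/4 = 37.0

37.0


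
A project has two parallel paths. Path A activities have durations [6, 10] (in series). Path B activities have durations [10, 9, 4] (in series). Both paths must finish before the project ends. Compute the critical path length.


Path A total = 6 + 10 = 16
Path B total = 10 + 9 + 4 = 23
Critical path = longest path = max(16, 23) = 23

23


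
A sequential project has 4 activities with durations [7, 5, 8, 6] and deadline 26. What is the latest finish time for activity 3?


LF(activity 3) = deadline - sum of successor durations
Successors: activities 4 through 4 with durations [6]
Sum of successor durations = 6
LF = 26 - 6 = 20

20


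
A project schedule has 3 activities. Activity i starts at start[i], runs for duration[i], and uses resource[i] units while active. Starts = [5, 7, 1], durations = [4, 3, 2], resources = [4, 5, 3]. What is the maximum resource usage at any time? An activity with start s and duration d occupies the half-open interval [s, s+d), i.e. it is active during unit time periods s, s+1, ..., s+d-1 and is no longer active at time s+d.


Each activity i is active on [start_i, start_i + duration_i).
Compute total resource usage per time slot:
  t=0: active resources = [], total = 0
  t=1: active resources = [3], total = 3
  t=2: active resources = [3], total = 3
  t=3: active resources = [], total = 0
  t=4: active resources = [], total = 0
  t=5: active resources = [4], total = 4
  t=6: active resources = [4], total = 4
  t=7: active resources = [4, 5], total = 9
  t=8: active resources = [4, 5], total = 9
  t=9: active resources = [5], total = 5
Peak resource demand = 9

9


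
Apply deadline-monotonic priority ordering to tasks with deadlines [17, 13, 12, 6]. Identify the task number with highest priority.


Sort tasks by relative deadline (ascending):
  Task 4: deadline = 6
  Task 3: deadline = 12
  Task 2: deadline = 13
  Task 1: deadline = 17
Priority order (highest first): [4, 3, 2, 1]
Highest priority task = 4

4


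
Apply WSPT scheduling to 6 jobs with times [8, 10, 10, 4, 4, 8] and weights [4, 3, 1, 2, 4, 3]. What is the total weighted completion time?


Compute p/w ratios and sort ascending (WSPT): [(4, 4), (8, 4), (4, 2), (8, 3), (10, 3), (10, 1)]
Compute weighted completion times:
  Job (p=4,w=4): C=4, w*C=4*4=16
  Job (p=8,w=4): C=12, w*C=4*12=48
  Job (p=4,w=2): C=16, w*C=2*16=32
  Job (p=8,w=3): C=24, w*C=3*24=72
  Job (p=10,w=3): C=34, w*C=3*34=102
  Job (p=10,w=1): C=44, w*C=1*44=44
Total weighted completion time = 314

314


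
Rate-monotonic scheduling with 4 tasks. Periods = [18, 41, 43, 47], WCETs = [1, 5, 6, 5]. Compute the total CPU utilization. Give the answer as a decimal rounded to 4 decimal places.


Compute individual utilizations (exact fractions):
  Task 1: C/T = 1/18 (approx. 0.0556)
  Task 2: C/T = 5/41 (approx. 0.122)
  Task 3: C/T = 6/43 (approx. 0.1395)
  Task 4: C/T = 5/47 (approx. 0.1064)
Total utilization U = 1/18 + 5/41 + 6/43 + 5/47 = 631537/1491498
Rounded to 4 decimal places: U = 0.4234
RM (Liu & Layland) bound for 4 tasks = 0.756828; compare with U = 631537/1491498 (approx. 0.423425)
U <= bound, so schedulable by RM sufficient condition.

0.4234


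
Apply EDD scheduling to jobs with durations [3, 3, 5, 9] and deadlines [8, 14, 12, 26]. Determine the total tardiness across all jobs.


Sort by due date (EDD order): [(3, 8), (5, 12), (3, 14), (9, 26)]
Compute completion times and tardiness:
  Job 1: p=3, d=8, C=3, tardiness=max(0,3-8)=0
  Job 2: p=5, d=12, C=8, tardiness=max(0,8-12)=0
  Job 3: p=3, d=14, C=11, tardiness=max(0,11-14)=0
  Job 4: p=9, d=26, C=20, tardiness=max(0,20-26)=0
Total tardiness = 0

0


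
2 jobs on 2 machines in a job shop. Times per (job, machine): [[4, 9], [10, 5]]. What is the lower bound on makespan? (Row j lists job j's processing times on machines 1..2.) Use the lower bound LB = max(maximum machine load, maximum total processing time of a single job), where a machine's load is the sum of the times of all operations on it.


Machine loads:
  Machine 1: 4 + 10 = 14
  Machine 2: 9 + 5 = 14
Max machine load = 14
Job totals:
  Job 1: 13
  Job 2: 15
Max job total = 15
Lower bound = max(14, 15) = 15

15


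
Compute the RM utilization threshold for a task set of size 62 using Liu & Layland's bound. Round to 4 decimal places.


Compute 2^(1/62) = 1.0112425207
Subtract 1: 1.0112425207 - 1 = 0.0112425207
Multiply by n: 62 * 0.0112425207 = 0.6970362834
Round to 4 dp: 0.6970

0.6970


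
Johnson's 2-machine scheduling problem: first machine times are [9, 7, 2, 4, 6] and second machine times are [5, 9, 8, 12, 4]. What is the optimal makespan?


Apply Johnson's rule:
  Group 1 (a <= b): [(3, 2, 8), (4, 4, 12), (2, 7, 9)]
  Group 2 (a > b): [(1, 9, 5), (5, 6, 4)]
Optimal job order: [3, 4, 2, 1, 5]
Schedule:
  Job 3: M1 done at 2, M2 done at 10
  Job 4: M1 done at 6, M2 done at 22
  Job 2: M1 done at 13, M2 done at 31
  Job 1: M1 done at 22, M2 done at 36
  Job 5: M1 done at 28, M2 done at 40
Makespan = 40

40


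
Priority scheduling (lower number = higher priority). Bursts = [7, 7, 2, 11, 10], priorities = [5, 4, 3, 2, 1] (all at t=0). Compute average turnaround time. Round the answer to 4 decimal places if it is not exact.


Sort by priority (ascending = highest first):
Order: [(1, 10), (2, 11), (3, 2), (4, 7), (5, 7)]
Completion times:
  Priority 1, burst=10, C=10
  Priority 2, burst=11, C=21
  Priority 3, burst=2, C=23
  Priority 4, burst=7, C=30
  Priority 5, burst=7, C=37
Average turnaround = 121/5 = 24.2

24.2


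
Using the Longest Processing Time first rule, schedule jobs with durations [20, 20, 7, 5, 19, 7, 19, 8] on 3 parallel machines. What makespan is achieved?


Sort jobs in decreasing order (LPT): [20, 20, 19, 19, 8, 7, 7, 5]
Assign each job to the least loaded machine:
  Machine 1: jobs [20, 8, 5], load = 33
  Machine 2: jobs [20, 7, 7], load = 34
  Machine 3: jobs [19, 19], load = 38
Makespan = max load = 38

38


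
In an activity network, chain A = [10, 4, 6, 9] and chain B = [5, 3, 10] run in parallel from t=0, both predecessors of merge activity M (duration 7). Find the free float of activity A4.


ES(A4) = sum of predecessors on chain A = 20
EF(A4) = ES + duration = 20 + 9 = 29
Successor of A4 is M. ES(M) = max(sum(A), sum(B)) = max(29, 18) = 29
Free float = ES(successor) - EF(current) = 29 - 29 = 0

0


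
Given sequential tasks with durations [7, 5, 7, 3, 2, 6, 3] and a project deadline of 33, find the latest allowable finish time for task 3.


LF(activity 3) = deadline - sum of successor durations
Successors: activities 4 through 7 with durations [3, 2, 6, 3]
Sum of successor durations = 14
LF = 33 - 14 = 19

19


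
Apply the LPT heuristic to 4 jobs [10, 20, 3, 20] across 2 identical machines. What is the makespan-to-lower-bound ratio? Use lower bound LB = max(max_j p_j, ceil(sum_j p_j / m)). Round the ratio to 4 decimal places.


LPT order: [20, 20, 10, 3]
Machine loads after assignment: [30, 23]
LPT makespan = 30
Lower bound = max(max_job, ceil(total/2)) = max(20, 27) = 27
Ratio = 30 / 27 = 1.1111

1.1111


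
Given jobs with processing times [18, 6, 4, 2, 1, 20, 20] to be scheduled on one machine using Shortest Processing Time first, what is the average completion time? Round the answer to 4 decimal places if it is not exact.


Sort jobs by processing time (SPT order): [1, 2, 4, 6, 18, 20, 20]
Compute completion times sequentially:
  Job 1: processing = 1, completes at 1
  Job 2: processing = 2, completes at 3
  Job 3: processing = 4, completes at 7
  Job 4: processing = 6, completes at 13
  Job 5: processing = 18, completes at 31
  Job 6: processing = 20, completes at 51
  Job 7: processing = 20, completes at 71
Sum of completion times = 177
Average completion time = 177/7 = 25.2857

25.2857


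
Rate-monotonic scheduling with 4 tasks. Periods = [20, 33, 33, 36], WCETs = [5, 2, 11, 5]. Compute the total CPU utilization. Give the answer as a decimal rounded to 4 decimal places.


Compute individual utilizations (exact fractions):
  Task 1: C/T = 5/20 = 1/4 (approx. 0.25)
  Task 2: C/T = 2/33 (approx. 0.0606)
  Task 3: C/T = 11/33 = 1/3 (approx. 0.3333)
  Task 4: C/T = 5/36 (approx. 0.1389)
Total utilization U = 1/4 + 2/33 + 1/3 + 5/36 = 155/198
Rounded to 4 decimal places: U = 0.7828
RM (Liu & Layland) bound for 4 tasks = 0.756828; compare with U = 155/198 (approx. 0.782828)
bound < U <= 1, so the RM sufficient condition is not met (inconclusive; an exact test such as response-time analysis is needed).

0.7828


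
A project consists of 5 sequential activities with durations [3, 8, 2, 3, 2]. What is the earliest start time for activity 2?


Activity 2 starts after activities 1 through 1 complete.
Predecessor durations: [3]
ES = 3 = 3

3


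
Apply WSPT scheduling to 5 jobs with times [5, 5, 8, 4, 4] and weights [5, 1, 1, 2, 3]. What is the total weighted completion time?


Compute p/w ratios and sort ascending (WSPT): [(5, 5), (4, 3), (4, 2), (5, 1), (8, 1)]
Compute weighted completion times:
  Job (p=5,w=5): C=5, w*C=5*5=25
  Job (p=4,w=3): C=9, w*C=3*9=27
  Job (p=4,w=2): C=13, w*C=2*13=26
  Job (p=5,w=1): C=18, w*C=1*18=18
  Job (p=8,w=1): C=26, w*C=1*26=26
Total weighted completion time = 122

122


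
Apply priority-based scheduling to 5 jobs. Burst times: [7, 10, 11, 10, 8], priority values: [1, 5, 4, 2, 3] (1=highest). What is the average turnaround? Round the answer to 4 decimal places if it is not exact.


Sort by priority (ascending = highest first):
Order: [(1, 7), (2, 10), (3, 8), (4, 11), (5, 10)]
Completion times:
  Priority 1, burst=7, C=7
  Priority 2, burst=10, C=17
  Priority 3, burst=8, C=25
  Priority 4, burst=11, C=36
  Priority 5, burst=10, C=46
Average turnaround = 131/5 = 26.2

26.2


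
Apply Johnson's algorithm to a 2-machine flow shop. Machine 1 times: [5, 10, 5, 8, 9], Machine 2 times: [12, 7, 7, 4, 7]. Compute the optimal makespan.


Apply Johnson's rule:
  Group 1 (a <= b): [(1, 5, 12), (3, 5, 7)]
  Group 2 (a > b): [(2, 10, 7), (5, 9, 7), (4, 8, 4)]
Optimal job order: [1, 3, 2, 5, 4]
Schedule:
  Job 1: M1 done at 5, M2 done at 17
  Job 3: M1 done at 10, M2 done at 24
  Job 2: M1 done at 20, M2 done at 31
  Job 5: M1 done at 29, M2 done at 38
  Job 4: M1 done at 37, M2 done at 42
Makespan = 42

42


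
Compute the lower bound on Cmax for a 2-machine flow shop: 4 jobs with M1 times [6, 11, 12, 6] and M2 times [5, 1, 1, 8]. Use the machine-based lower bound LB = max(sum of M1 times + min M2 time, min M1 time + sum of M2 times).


LB1 = sum(M1 times) + min(M2 times) = 35 + 1 = 36
LB2 = min(M1 times) + sum(M2 times) = 6 + 15 = 21
Lower bound = max(LB1, LB2) = max(36, 21) = 36

36


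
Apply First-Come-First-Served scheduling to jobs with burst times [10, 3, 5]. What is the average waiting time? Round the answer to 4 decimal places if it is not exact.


FCFS order (as given): [10, 3, 5]
Waiting times:
  Job 1: wait = 0
  Job 2: wait = 10
  Job 3: wait = 13
Sum of waiting times = 23
Average waiting time = 23/3 = 7.6667

7.6667


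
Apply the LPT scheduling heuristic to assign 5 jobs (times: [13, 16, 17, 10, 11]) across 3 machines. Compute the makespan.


Sort jobs in decreasing order (LPT): [17, 16, 13, 11, 10]
Assign each job to the least loaded machine:
  Machine 1: jobs [17], load = 17
  Machine 2: jobs [16, 10], load = 26
  Machine 3: jobs [13, 11], load = 24
Makespan = max load = 26

26


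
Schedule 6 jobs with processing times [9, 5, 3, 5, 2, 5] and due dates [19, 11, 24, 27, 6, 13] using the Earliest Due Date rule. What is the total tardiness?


Sort by due date (EDD order): [(2, 6), (5, 11), (5, 13), (9, 19), (3, 24), (5, 27)]
Compute completion times and tardiness:
  Job 1: p=2, d=6, C=2, tardiness=max(0,2-6)=0
  Job 2: p=5, d=11, C=7, tardiness=max(0,7-11)=0
  Job 3: p=5, d=13, C=12, tardiness=max(0,12-13)=0
  Job 4: p=9, d=19, C=21, tardiness=max(0,21-19)=2
  Job 5: p=3, d=24, C=24, tardiness=max(0,24-24)=0
  Job 6: p=5, d=27, C=29, tardiness=max(0,29-27)=2
Total tardiness = 4

4


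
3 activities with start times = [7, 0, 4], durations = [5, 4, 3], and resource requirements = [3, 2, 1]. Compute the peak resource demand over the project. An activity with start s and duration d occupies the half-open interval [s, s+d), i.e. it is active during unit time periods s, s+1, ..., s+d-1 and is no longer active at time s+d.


Each activity i is active on [start_i, start_i + duration_i).
Compute total resource usage per time slot:
  t=0: active resources = [2], total = 2
  t=1: active resources = [2], total = 2
  t=2: active resources = [2], total = 2
  t=3: active resources = [2], total = 2
  t=4: active resources = [1], total = 1
  t=5: active resources = [1], total = 1
  t=6: active resources = [1], total = 1
  t=7: active resources = [3], total = 3
  t=8: active resources = [3], total = 3
  t=9: active resources = [3], total = 3
  t=10: active resources = [3], total = 3
  t=11: active resources = [3], total = 3
Peak resource demand = 3

3


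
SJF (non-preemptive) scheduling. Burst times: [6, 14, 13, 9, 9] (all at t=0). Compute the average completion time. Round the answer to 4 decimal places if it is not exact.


SJF order (ascending): [6, 9, 9, 13, 14]
Completion times:
  Job 1: burst=6, C=6
  Job 2: burst=9, C=15
  Job 3: burst=9, C=24
  Job 4: burst=13, C=37
  Job 5: burst=14, C=51
Average completion = 133/5 = 26.6

26.6


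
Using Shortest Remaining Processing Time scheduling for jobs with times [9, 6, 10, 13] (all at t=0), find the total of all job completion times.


Since all jobs arrive at t=0, SRPT equals SPT ordering.
SPT order: [6, 9, 10, 13]
Completion times:
  Job 1: p=6, C=6
  Job 2: p=9, C=15
  Job 3: p=10, C=25
  Job 4: p=13, C=38
Total completion time = 6 + 15 + 25 + 38 = 84

84


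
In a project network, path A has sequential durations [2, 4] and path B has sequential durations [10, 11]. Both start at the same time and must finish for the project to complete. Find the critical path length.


Path A total = 2 + 4 = 6
Path B total = 10 + 11 = 21
Critical path = longest path = max(6, 21) = 21

21


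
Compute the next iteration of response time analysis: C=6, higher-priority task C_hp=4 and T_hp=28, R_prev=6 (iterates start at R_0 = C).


R_next = C + ceil(R_prev / T_hp) * C_hp
ceil(6 / 28) = ceil(0.2143) = 1
Interference = 1 * 4 = 4
R_next = 6 + 4 = 10

10


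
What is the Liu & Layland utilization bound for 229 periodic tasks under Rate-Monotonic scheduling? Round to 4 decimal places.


Compute 2^(1/229) = 1.0030314291
Subtract 1: 1.0030314291 - 1 = 0.0030314291
Multiply by n: 229 * 0.0030314291 = 0.6941972639
Round to 4 dp: 0.6942

0.6942


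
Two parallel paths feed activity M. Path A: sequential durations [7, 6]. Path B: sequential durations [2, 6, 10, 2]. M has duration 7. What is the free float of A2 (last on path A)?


ES(A2) = sum of predecessors on chain A = 7
EF(A2) = ES + duration = 7 + 6 = 13
Successor of A2 is M. ES(M) = max(sum(A), sum(B)) = max(13, 20) = 20
Free float = ES(successor) - EF(current) = 20 - 13 = 7

7


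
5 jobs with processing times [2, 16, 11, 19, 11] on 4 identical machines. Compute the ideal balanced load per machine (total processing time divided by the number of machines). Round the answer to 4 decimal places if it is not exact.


Total processing time = 2 + 16 + 11 + 19 + 11 = 59
Number of machines = 4
Ideal balanced load = 59 / 4 = 14.75

14.75


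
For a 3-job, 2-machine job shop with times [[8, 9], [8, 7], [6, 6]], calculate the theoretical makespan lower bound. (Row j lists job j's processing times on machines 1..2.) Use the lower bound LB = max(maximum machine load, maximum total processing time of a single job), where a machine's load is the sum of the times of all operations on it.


Machine loads:
  Machine 1: 8 + 8 + 6 = 22
  Machine 2: 9 + 7 + 6 = 22
Max machine load = 22
Job totals:
  Job 1: 17
  Job 2: 15
  Job 3: 12
Max job total = 17
Lower bound = max(22, 17) = 22

22


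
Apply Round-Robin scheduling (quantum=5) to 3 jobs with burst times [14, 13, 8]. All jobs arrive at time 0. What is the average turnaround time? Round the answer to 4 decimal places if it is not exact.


Time quantum = 5
Execution trace:
  J1 runs 5 units, time = 5
  J2 runs 5 units, time = 10
  J3 runs 5 units, time = 15
  J1 runs 5 units, time = 20
  J2 runs 5 units, time = 25
  J3 runs 3 units, time = 28
  J1 runs 4 units, time = 32
  J2 runs 3 units, time = 35
Finish times: [32, 35, 28]
Average turnaround = 95/3 = 31.6667

31.6667


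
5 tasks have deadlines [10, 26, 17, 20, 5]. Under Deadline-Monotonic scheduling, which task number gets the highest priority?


Sort tasks by relative deadline (ascending):
  Task 5: deadline = 5
  Task 1: deadline = 10
  Task 3: deadline = 17
  Task 4: deadline = 20
  Task 2: deadline = 26
Priority order (highest first): [5, 1, 3, 4, 2]
Highest priority task = 5

5


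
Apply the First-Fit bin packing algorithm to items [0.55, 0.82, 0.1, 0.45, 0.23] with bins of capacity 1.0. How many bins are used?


Place items sequentially using First-Fit:
  Item 0.55 -> new Bin 1
  Item 0.82 -> new Bin 2
  Item 0.1 -> Bin 1 (now 0.65)
  Item 0.45 -> new Bin 3
  Item 0.23 -> Bin 1 (now 0.88)
Total bins used = 3

3


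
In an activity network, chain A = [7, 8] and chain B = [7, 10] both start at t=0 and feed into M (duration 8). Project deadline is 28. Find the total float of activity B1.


Forward pass: ES(B1) = sum of predecessors on chain B = 0
EF = ES + duration = 0 + 7 = 7
Backward pass: LF(M) = deadline = 28; LS(M) = 28 - 8 = 20
LF(B1) = LS(M) - sum(successors on chain B) = 20 - 10 = 10
LS = LF - duration = 10 - 7 = 3
Total float = LS - ES = 3 - 0 = 3

3


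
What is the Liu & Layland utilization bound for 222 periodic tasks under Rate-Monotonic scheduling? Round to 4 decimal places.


Compute 2^(1/222) = 1.0031271640
Subtract 1: 1.0031271640 - 1 = 0.0031271640
Multiply by n: 222 * 0.0031271640 = 0.6942304080
Round to 4 dp: 0.6942

0.6942


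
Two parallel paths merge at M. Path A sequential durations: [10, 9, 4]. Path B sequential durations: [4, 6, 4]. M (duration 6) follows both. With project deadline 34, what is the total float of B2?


Forward pass: ES(B2) = sum of predecessors on chain B = 4
EF = ES + duration = 4 + 6 = 10
Backward pass: LF(M) = deadline = 34; LS(M) = 34 - 6 = 28
LF(B2) = LS(M) - sum(successors on chain B) = 28 - 4 = 24
LS = LF - duration = 24 - 6 = 18
Total float = LS - ES = 18 - 4 = 14

14


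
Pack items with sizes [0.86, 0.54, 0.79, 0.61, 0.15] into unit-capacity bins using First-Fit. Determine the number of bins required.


Place items sequentially using First-Fit:
  Item 0.86 -> new Bin 1
  Item 0.54 -> new Bin 2
  Item 0.79 -> new Bin 3
  Item 0.61 -> new Bin 4
  Item 0.15 -> Bin 2 (now 0.69)
Total bins used = 4

4


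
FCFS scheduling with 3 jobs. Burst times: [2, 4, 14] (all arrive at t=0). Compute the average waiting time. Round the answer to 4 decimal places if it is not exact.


FCFS order (as given): [2, 4, 14]
Waiting times:
  Job 1: wait = 0
  Job 2: wait = 2
  Job 3: wait = 6
Sum of waiting times = 8
Average waiting time = 8/3 = 2.6667

2.6667


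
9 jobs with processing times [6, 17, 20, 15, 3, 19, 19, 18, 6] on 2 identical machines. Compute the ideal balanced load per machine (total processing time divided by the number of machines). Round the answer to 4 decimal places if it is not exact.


Total processing time = 6 + 17 + 20 + 15 + 3 + 19 + 19 + 18 + 6 = 123
Number of machines = 2
Ideal balanced load = 123 / 2 = 61.5

61.5


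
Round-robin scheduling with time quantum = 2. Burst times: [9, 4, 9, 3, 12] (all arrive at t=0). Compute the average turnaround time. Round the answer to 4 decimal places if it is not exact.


Time quantum = 2
Execution trace:
  J1 runs 2 units, time = 2
  J2 runs 2 units, time = 4
  J3 runs 2 units, time = 6
  J4 runs 2 units, time = 8
  J5 runs 2 units, time = 10
  J1 runs 2 units, time = 12
  J2 runs 2 units, time = 14
  J3 runs 2 units, time = 16
  J4 runs 1 units, time = 17
  J5 runs 2 units, time = 19
  J1 runs 2 units, time = 21
  J3 runs 2 units, time = 23
  J5 runs 2 units, time = 25
  J1 runs 2 units, time = 27
  J3 runs 2 units, time = 29
  J5 runs 2 units, time = 31
  J1 runs 1 units, time = 32
  J3 runs 1 units, time = 33
  J5 runs 2 units, time = 35
  J5 runs 2 units, time = 37
Finish times: [32, 14, 33, 17, 37]
Average turnaround = 133/5 = 26.6

26.6


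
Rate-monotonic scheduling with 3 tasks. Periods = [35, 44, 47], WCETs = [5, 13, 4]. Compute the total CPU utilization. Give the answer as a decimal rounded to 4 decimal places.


Compute individual utilizations (exact fractions):
  Task 1: C/T = 5/35 = 1/7 (approx. 0.1429)
  Task 2: C/T = 13/44 (approx. 0.2955)
  Task 3: C/T = 4/47 (approx. 0.0851)
Total utilization U = 1/7 + 13/44 + 4/47 = 7577/14476
Rounded to 4 decimal places: U = 0.5234
RM (Liu & Layland) bound for 3 tasks = 0.779763; compare with U = 7577/14476 (approx. 0.523418)
U <= bound, so schedulable by RM sufficient condition.

0.5234


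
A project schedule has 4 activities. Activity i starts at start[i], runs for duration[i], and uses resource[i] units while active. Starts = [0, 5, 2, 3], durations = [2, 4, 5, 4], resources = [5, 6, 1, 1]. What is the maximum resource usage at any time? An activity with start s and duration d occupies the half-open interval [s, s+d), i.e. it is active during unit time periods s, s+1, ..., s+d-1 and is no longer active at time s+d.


Each activity i is active on [start_i, start_i + duration_i).
Compute total resource usage per time slot:
  t=0: active resources = [5], total = 5
  t=1: active resources = [5], total = 5
  t=2: active resources = [1], total = 1
  t=3: active resources = [1, 1], total = 2
  t=4: active resources = [1, 1], total = 2
  t=5: active resources = [6, 1, 1], total = 8
  t=6: active resources = [6, 1, 1], total = 8
  t=7: active resources = [6], total = 6
  t=8: active resources = [6], total = 6
Peak resource demand = 8

8


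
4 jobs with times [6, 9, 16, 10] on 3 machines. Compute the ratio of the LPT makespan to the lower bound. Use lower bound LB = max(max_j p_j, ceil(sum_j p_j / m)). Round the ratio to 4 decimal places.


LPT order: [16, 10, 9, 6]
Machine loads after assignment: [16, 10, 15]
LPT makespan = 16
Lower bound = max(max_job, ceil(total/3)) = max(16, 14) = 16
Ratio = 16 / 16 = 1.0

1.0


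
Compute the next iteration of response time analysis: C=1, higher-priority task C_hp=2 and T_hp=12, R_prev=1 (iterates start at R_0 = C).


R_next = C + ceil(R_prev / T_hp) * C_hp
ceil(1 / 12) = ceil(0.0833) = 1
Interference = 1 * 2 = 2
R_next = 1 + 2 = 3

3


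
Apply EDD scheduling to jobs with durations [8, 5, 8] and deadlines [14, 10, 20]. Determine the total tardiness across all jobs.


Sort by due date (EDD order): [(5, 10), (8, 14), (8, 20)]
Compute completion times and tardiness:
  Job 1: p=5, d=10, C=5, tardiness=max(0,5-10)=0
  Job 2: p=8, d=14, C=13, tardiness=max(0,13-14)=0
  Job 3: p=8, d=20, C=21, tardiness=max(0,21-20)=1
Total tardiness = 1

1


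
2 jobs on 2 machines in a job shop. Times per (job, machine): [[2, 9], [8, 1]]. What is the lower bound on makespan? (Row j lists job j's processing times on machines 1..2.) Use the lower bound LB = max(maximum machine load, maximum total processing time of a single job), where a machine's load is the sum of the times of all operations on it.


Machine loads:
  Machine 1: 2 + 8 = 10
  Machine 2: 9 + 1 = 10
Max machine load = 10
Job totals:
  Job 1: 11
  Job 2: 9
Max job total = 11
Lower bound = max(10, 11) = 11

11


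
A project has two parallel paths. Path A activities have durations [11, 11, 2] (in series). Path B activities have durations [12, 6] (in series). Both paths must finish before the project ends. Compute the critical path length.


Path A total = 11 + 11 + 2 = 24
Path B total = 12 + 6 = 18
Critical path = longest path = max(24, 18) = 24

24


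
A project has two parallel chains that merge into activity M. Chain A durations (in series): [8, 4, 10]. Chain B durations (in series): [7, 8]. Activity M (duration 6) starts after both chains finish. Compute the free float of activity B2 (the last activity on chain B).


ES(B2) = sum of predecessors on chain B = 7
EF(B2) = ES + duration = 7 + 8 = 15
Successor of B2 is M. ES(M) = max(sum(A), sum(B)) = max(22, 15) = 22
Free float = ES(successor) - EF(current) = 22 - 15 = 7

7


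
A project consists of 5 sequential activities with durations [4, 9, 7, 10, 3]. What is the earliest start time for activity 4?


Activity 4 starts after activities 1 through 3 complete.
Predecessor durations: [4, 9, 7]
ES = 4 + 9 + 7 = 20

20


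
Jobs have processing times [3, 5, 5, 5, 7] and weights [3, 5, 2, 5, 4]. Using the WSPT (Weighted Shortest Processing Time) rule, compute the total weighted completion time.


Compute p/w ratios and sort ascending (WSPT): [(3, 3), (5, 5), (5, 5), (7, 4), (5, 2)]
Compute weighted completion times:
  Job (p=3,w=3): C=3, w*C=3*3=9
  Job (p=5,w=5): C=8, w*C=5*8=40
  Job (p=5,w=5): C=13, w*C=5*13=65
  Job (p=7,w=4): C=20, w*C=4*20=80
  Job (p=5,w=2): C=25, w*C=2*25=50
Total weighted completion time = 244

244


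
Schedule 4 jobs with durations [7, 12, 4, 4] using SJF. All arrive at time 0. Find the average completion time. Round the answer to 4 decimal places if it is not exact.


SJF order (ascending): [4, 4, 7, 12]
Completion times:
  Job 1: burst=4, C=4
  Job 2: burst=4, C=8
  Job 3: burst=7, C=15
  Job 4: burst=12, C=27
Average completion = 54/4 = 13.5

13.5


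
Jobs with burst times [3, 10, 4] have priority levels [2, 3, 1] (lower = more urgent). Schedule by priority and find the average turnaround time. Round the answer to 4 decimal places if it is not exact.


Sort by priority (ascending = highest first):
Order: [(1, 4), (2, 3), (3, 10)]
Completion times:
  Priority 1, burst=4, C=4
  Priority 2, burst=3, C=7
  Priority 3, burst=10, C=17
Average turnaround = 28/3 = 9.3333

9.3333


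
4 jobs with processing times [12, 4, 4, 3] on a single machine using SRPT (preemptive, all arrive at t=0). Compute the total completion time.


Since all jobs arrive at t=0, SRPT equals SPT ordering.
SPT order: [3, 4, 4, 12]
Completion times:
  Job 1: p=3, C=3
  Job 2: p=4, C=7
  Job 3: p=4, C=11
  Job 4: p=12, C=23
Total completion time = 3 + 7 + 11 + 23 = 44

44


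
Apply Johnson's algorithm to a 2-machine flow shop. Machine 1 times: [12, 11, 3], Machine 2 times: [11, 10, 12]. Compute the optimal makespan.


Apply Johnson's rule:
  Group 1 (a <= b): [(3, 3, 12)]
  Group 2 (a > b): [(1, 12, 11), (2, 11, 10)]
Optimal job order: [3, 1, 2]
Schedule:
  Job 3: M1 done at 3, M2 done at 15
  Job 1: M1 done at 15, M2 done at 26
  Job 2: M1 done at 26, M2 done at 36
Makespan = 36

36


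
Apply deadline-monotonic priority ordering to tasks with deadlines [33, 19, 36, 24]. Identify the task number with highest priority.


Sort tasks by relative deadline (ascending):
  Task 2: deadline = 19
  Task 4: deadline = 24
  Task 1: deadline = 33
  Task 3: deadline = 36
Priority order (highest first): [2, 4, 1, 3]
Highest priority task = 2

2


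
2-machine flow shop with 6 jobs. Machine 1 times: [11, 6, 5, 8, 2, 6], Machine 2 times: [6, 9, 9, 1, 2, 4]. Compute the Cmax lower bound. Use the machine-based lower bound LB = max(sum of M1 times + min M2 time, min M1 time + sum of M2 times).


LB1 = sum(M1 times) + min(M2 times) = 38 + 1 = 39
LB2 = min(M1 times) + sum(M2 times) = 2 + 31 = 33
Lower bound = max(LB1, LB2) = max(39, 33) = 39

39


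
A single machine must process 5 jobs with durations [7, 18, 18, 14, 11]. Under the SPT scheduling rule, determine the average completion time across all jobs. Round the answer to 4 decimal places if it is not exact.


Sort jobs by processing time (SPT order): [7, 11, 14, 18, 18]
Compute completion times sequentially:
  Job 1: processing = 7, completes at 7
  Job 2: processing = 11, completes at 18
  Job 3: processing = 14, completes at 32
  Job 4: processing = 18, completes at 50
  Job 5: processing = 18, completes at 68
Sum of completion times = 175
Average completion time = 175/5 = 35.0

35.0


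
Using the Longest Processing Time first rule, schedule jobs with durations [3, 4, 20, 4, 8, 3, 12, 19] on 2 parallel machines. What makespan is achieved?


Sort jobs in decreasing order (LPT): [20, 19, 12, 8, 4, 4, 3, 3]
Assign each job to the least loaded machine:
  Machine 1: jobs [20, 8, 4, 3, 3], load = 38
  Machine 2: jobs [19, 12, 4], load = 35
Makespan = max load = 38

38


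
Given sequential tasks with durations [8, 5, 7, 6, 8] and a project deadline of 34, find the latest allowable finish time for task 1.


LF(activity 1) = deadline - sum of successor durations
Successors: activities 2 through 5 with durations [5, 7, 6, 8]
Sum of successor durations = 26
LF = 34 - 26 = 8

8


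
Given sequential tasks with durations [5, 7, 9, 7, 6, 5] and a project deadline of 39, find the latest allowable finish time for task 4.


LF(activity 4) = deadline - sum of successor durations
Successors: activities 5 through 6 with durations [6, 5]
Sum of successor durations = 11
LF = 39 - 11 = 28

28


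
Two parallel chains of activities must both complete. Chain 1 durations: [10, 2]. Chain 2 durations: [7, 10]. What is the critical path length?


Path A total = 10 + 2 = 12
Path B total = 7 + 10 = 17
Critical path = longest path = max(12, 17) = 17

17


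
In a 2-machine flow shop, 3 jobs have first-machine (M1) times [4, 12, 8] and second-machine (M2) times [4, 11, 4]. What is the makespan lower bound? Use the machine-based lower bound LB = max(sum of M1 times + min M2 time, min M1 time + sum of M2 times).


LB1 = sum(M1 times) + min(M2 times) = 24 + 4 = 28
LB2 = min(M1 times) + sum(M2 times) = 4 + 19 = 23
Lower bound = max(LB1, LB2) = max(28, 23) = 28

28


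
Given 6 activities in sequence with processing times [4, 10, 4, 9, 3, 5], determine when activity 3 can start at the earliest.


Activity 3 starts after activities 1 through 2 complete.
Predecessor durations: [4, 10]
ES = 4 + 10 = 14

14


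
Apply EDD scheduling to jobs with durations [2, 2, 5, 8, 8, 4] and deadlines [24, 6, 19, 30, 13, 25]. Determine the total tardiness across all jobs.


Sort by due date (EDD order): [(2, 6), (8, 13), (5, 19), (2, 24), (4, 25), (8, 30)]
Compute completion times and tardiness:
  Job 1: p=2, d=6, C=2, tardiness=max(0,2-6)=0
  Job 2: p=8, d=13, C=10, tardiness=max(0,10-13)=0
  Job 3: p=5, d=19, C=15, tardiness=max(0,15-19)=0
  Job 4: p=2, d=24, C=17, tardiness=max(0,17-24)=0
  Job 5: p=4, d=25, C=21, tardiness=max(0,21-25)=0
  Job 6: p=8, d=30, C=29, tardiness=max(0,29-30)=0
Total tardiness = 0

0


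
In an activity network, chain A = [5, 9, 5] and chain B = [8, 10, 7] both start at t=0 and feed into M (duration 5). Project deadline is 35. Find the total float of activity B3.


Forward pass: ES(B3) = sum of predecessors on chain B = 18
EF = ES + duration = 18 + 7 = 25
Backward pass: LF(M) = deadline = 35; LS(M) = 35 - 5 = 30
LF(B3) = LS(M) - sum(successors on chain B) = 30 - 0 = 30
LS = LF - duration = 30 - 7 = 23
Total float = LS - ES = 23 - 18 = 5

5


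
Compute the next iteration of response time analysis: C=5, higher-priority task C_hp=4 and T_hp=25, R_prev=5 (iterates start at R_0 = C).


R_next = C + ceil(R_prev / T_hp) * C_hp
ceil(5 / 25) = ceil(0.2) = 1
Interference = 1 * 4 = 4
R_next = 5 + 4 = 9

9


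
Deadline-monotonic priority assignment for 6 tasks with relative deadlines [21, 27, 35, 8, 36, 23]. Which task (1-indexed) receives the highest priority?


Sort tasks by relative deadline (ascending):
  Task 4: deadline = 8
  Task 1: deadline = 21
  Task 6: deadline = 23
  Task 2: deadline = 27
  Task 3: deadline = 35
  Task 5: deadline = 36
Priority order (highest first): [4, 1, 6, 2, 3, 5]
Highest priority task = 4

4


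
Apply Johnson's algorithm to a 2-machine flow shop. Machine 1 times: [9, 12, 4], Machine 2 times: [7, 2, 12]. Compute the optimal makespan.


Apply Johnson's rule:
  Group 1 (a <= b): [(3, 4, 12)]
  Group 2 (a > b): [(1, 9, 7), (2, 12, 2)]
Optimal job order: [3, 1, 2]
Schedule:
  Job 3: M1 done at 4, M2 done at 16
  Job 1: M1 done at 13, M2 done at 23
  Job 2: M1 done at 25, M2 done at 27
Makespan = 27

27


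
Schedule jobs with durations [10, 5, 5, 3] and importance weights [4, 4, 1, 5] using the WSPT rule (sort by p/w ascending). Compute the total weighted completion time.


Compute p/w ratios and sort ascending (WSPT): [(3, 5), (5, 4), (10, 4), (5, 1)]
Compute weighted completion times:
  Job (p=3,w=5): C=3, w*C=5*3=15
  Job (p=5,w=4): C=8, w*C=4*8=32
  Job (p=10,w=4): C=18, w*C=4*18=72
  Job (p=5,w=1): C=23, w*C=1*23=23
Total weighted completion time = 142

142


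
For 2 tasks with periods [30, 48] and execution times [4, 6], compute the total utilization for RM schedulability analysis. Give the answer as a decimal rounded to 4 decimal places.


Compute individual utilizations (exact fractions):
  Task 1: C/T = 4/30 = 2/15 (approx. 0.1333)
  Task 2: C/T = 6/48 = 1/8 (approx. 0.125)
Total utilization U = 2/15 + 1/8 = 31/120
Rounded to 4 decimal places: U = 0.2583
RM (Liu & Layland) bound for 2 tasks = 0.828427; compare with U = 31/120 (approx. 0.258333)
U <= bound, so schedulable by RM sufficient condition.

0.2583


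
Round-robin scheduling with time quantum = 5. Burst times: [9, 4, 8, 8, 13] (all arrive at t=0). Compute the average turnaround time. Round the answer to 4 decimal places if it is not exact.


Time quantum = 5
Execution trace:
  J1 runs 5 units, time = 5
  J2 runs 4 units, time = 9
  J3 runs 5 units, time = 14
  J4 runs 5 units, time = 19
  J5 runs 5 units, time = 24
  J1 runs 4 units, time = 28
  J3 runs 3 units, time = 31
  J4 runs 3 units, time = 34
  J5 runs 5 units, time = 39
  J5 runs 3 units, time = 42
Finish times: [28, 9, 31, 34, 42]
Average turnaround = 144/5 = 28.8

28.8


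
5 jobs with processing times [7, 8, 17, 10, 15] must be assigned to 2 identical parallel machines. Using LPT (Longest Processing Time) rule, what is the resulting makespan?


Sort jobs in decreasing order (LPT): [17, 15, 10, 8, 7]
Assign each job to the least loaded machine:
  Machine 1: jobs [17, 8, 7], load = 32
  Machine 2: jobs [15, 10], load = 25
Makespan = max load = 32

32
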